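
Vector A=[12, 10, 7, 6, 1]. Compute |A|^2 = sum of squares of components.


|A|^2 = sum of squared components
A[0]^2 = 12^2 = 144
A[1]^2 = 10^2 = 100
A[2]^2 = 7^2 = 49
A[3]^2 = 6^2 = 36
A[4]^2 = 1^2 = 1
Sum = 144 + 100 + 49 + 36 + 1 = 330

330


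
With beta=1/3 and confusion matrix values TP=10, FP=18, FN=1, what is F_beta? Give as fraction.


P = TP/(TP+FP) = 10/28 = 5/14
R = TP/(TP+FN) = 10/11 = 10/11
beta^2 = 1/3^2 = 1/9
(1 + beta^2) = 10/9
Numerator = (1+beta^2)*P*R = 250/693
Denominator = beta^2*P + R = 5/126 + 10/11 = 1315/1386
F_beta = 100/263

100/263


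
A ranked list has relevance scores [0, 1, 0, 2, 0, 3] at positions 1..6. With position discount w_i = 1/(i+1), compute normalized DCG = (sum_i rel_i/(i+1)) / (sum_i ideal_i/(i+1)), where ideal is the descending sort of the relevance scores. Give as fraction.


Position discount weights w_i = 1/(i+1) for i=1..6:
Weights = [1/2, 1/3, 1/4, 1/5, 1/6, 1/7]
Actual relevance: [0, 1, 0, 2, 0, 3]
DCG = 0/2 + 1/3 + 0/4 + 2/5 + 0/6 + 3/7 = 122/105
Ideal relevance (sorted desc): [3, 2, 1, 0, 0, 0]
Ideal DCG = 3/2 + 2/3 + 1/4 + 0/5 + 0/6 + 0/7 = 29/12
nDCG = DCG / ideal_DCG = 122/105 / 29/12 = 488/1015

488/1015


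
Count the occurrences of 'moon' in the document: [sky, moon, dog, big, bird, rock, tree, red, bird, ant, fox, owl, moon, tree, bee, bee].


Document has 16 words
Scanning for 'moon':
Found at positions: [1, 12]
Count = 2

2


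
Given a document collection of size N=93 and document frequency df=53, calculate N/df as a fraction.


IDF ratio = N / df
= 93 / 53
= 93/53

93/53


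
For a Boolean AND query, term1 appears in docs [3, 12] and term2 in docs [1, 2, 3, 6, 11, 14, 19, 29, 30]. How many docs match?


Boolean AND: find intersection of posting lists
term1 docs: [3, 12]
term2 docs: [1, 2, 3, 6, 11, 14, 19, 29, 30]
Intersection: [3]
|intersection| = 1

1


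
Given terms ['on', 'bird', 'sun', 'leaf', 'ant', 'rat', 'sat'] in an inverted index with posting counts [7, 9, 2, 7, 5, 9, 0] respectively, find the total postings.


Summing posting list sizes:
'on': 7 postings
'bird': 9 postings
'sun': 2 postings
'leaf': 7 postings
'ant': 5 postings
'rat': 9 postings
'sat': 0 postings
Total = 7 + 9 + 2 + 7 + 5 + 9 + 0 = 39

39


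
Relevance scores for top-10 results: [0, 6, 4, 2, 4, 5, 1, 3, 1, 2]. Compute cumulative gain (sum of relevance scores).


Cumulative Gain = sum of relevance scores
Position 1: rel=0, running sum=0
Position 2: rel=6, running sum=6
Position 3: rel=4, running sum=10
Position 4: rel=2, running sum=12
Position 5: rel=4, running sum=16
Position 6: rel=5, running sum=21
Position 7: rel=1, running sum=22
Position 8: rel=3, running sum=25
Position 9: rel=1, running sum=26
Position 10: rel=2, running sum=28
CG = 28

28


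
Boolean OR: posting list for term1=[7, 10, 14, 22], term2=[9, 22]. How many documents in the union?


Boolean OR: find union of posting lists
term1 docs: [7, 10, 14, 22]
term2 docs: [9, 22]
Union: [7, 9, 10, 14, 22]
|union| = 5

5


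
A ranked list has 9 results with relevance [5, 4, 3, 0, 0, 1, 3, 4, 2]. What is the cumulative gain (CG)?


Cumulative Gain = sum of relevance scores
Position 1: rel=5, running sum=5
Position 2: rel=4, running sum=9
Position 3: rel=3, running sum=12
Position 4: rel=0, running sum=12
Position 5: rel=0, running sum=12
Position 6: rel=1, running sum=13
Position 7: rel=3, running sum=16
Position 8: rel=4, running sum=20
Position 9: rel=2, running sum=22
CG = 22

22


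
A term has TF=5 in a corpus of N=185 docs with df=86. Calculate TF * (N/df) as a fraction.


TF * (N/df)
= 5 * (185/86)
= 5 * 185/86
= 925/86

925/86


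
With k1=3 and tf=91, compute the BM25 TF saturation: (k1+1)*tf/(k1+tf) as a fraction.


BM25 TF component = (k1+1)*tf / (k1+tf)
k1 = 3, tf = 91
Numerator = (3+1)*91 = 364
Denominator = 3 + 91 = 94
= 364/94 = 182/47

182/47


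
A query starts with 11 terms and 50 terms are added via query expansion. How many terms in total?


Original terms: 11
Expansion terms: 50
Total = 11 + 50 = 61

61


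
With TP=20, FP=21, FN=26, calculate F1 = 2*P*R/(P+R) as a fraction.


F1 = 2 * P * R / (P + R)
P = TP/(TP+FP) = 20/41 = 20/41
R = TP/(TP+FN) = 20/46 = 10/23
2 * P * R = 2 * 20/41 * 10/23 = 400/943
P + R = 20/41 + 10/23 = 870/943
F1 = 400/943 / 870/943 = 40/87

40/87


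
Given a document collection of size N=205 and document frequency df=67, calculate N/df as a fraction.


IDF ratio = N / df
= 205 / 67
= 205/67

205/67


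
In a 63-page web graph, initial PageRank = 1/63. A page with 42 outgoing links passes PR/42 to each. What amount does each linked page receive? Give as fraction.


Initial PR = 1/63 = 1/63
Outlinks = 42
Contribution per link = PR / outlinks
= 1/63 / 42
= 1/2646

1/2646


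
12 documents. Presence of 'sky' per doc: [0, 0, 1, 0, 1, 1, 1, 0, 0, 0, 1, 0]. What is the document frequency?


Checking each document for 'sky':
Doc 1: absent
Doc 2: absent
Doc 3: present
Doc 4: absent
Doc 5: present
Doc 6: present
Doc 7: present
Doc 8: absent
Doc 9: absent
Doc 10: absent
Doc 11: present
Doc 12: absent
df = sum of presences = 0 + 0 + 1 + 0 + 1 + 1 + 1 + 0 + 0 + 0 + 1 + 0 = 5

5


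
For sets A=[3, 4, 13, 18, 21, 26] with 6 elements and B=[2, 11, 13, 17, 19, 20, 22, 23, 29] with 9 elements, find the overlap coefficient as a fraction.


A intersect B = [13]
|A intersect B| = 1
min(|A|, |B|) = min(6, 9) = 6
Overlap = 1 / 6 = 1/6

1/6


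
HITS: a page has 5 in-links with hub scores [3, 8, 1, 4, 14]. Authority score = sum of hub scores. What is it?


Authority = sum of hub scores of in-linkers
In-link 1: hub score = 3
In-link 2: hub score = 8
In-link 3: hub score = 1
In-link 4: hub score = 4
In-link 5: hub score = 14
Authority = 3 + 8 + 1 + 4 + 14 = 30

30


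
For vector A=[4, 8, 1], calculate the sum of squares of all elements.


|A|^2 = sum of squared components
A[0]^2 = 4^2 = 16
A[1]^2 = 8^2 = 64
A[2]^2 = 1^2 = 1
Sum = 16 + 64 + 1 = 81

81


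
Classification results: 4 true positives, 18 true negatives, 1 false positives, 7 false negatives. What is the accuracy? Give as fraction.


Accuracy = (TP + TN) / (TP + TN + FP + FN)
TP + TN = 4 + 18 = 22
Total = 4 + 18 + 1 + 7 = 30
Accuracy = 22 / 30 = 11/15

11/15


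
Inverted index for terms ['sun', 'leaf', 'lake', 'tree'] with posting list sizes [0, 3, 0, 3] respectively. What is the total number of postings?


Summing posting list sizes:
'sun': 0 postings
'leaf': 3 postings
'lake': 0 postings
'tree': 3 postings
Total = 0 + 3 + 0 + 3 = 6

6


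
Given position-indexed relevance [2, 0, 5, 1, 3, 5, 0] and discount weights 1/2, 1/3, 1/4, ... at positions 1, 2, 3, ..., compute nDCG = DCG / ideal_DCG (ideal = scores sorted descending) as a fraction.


Position discount weights w_i = 1/(i+1) for i=1..7:
Weights = [1/2, 1/3, 1/4, 1/5, 1/6, 1/7, 1/8]
Actual relevance: [2, 0, 5, 1, 3, 5, 0]
DCG = 2/2 + 0/3 + 5/4 + 1/5 + 3/6 + 5/7 + 0/8 = 513/140
Ideal relevance (sorted desc): [5, 5, 3, 2, 1, 0, 0]
Ideal DCG = 5/2 + 5/3 + 3/4 + 2/5 + 1/6 + 0/7 + 0/8 = 329/60
nDCG = DCG / ideal_DCG = 513/140 / 329/60 = 1539/2303

1539/2303


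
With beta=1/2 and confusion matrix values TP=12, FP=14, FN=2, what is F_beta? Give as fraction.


P = TP/(TP+FP) = 12/26 = 6/13
R = TP/(TP+FN) = 12/14 = 6/7
beta^2 = 1/2^2 = 1/4
(1 + beta^2) = 5/4
Numerator = (1+beta^2)*P*R = 45/91
Denominator = beta^2*P + R = 3/26 + 6/7 = 177/182
F_beta = 30/59

30/59


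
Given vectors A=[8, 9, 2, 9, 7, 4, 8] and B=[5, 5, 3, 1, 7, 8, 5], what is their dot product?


Dot product = sum of element-wise products
A[0]*B[0] = 8*5 = 40
A[1]*B[1] = 9*5 = 45
A[2]*B[2] = 2*3 = 6
A[3]*B[3] = 9*1 = 9
A[4]*B[4] = 7*7 = 49
A[5]*B[5] = 4*8 = 32
A[6]*B[6] = 8*5 = 40
Sum = 40 + 45 + 6 + 9 + 49 + 32 + 40 = 221

221


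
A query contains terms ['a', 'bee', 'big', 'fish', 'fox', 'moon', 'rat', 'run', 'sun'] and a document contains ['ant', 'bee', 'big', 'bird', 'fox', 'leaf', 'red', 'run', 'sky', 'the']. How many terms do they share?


Query terms: ['a', 'bee', 'big', 'fish', 'fox', 'moon', 'rat', 'run', 'sun']
Document terms: ['ant', 'bee', 'big', 'bird', 'fox', 'leaf', 'red', 'run', 'sky', 'the']
Common terms: ['bee', 'big', 'fox', 'run']
Overlap count = 4

4


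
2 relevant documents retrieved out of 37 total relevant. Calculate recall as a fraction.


Recall = retrieved_relevant / total_relevant
= 2 / 37
= 2 / (2 + 35)
= 2/37

2/37


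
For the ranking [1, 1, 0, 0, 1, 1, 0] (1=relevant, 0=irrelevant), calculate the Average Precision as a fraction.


Computing P@k for each relevant position:
Position 1: relevant, P@1 = 1/1 = 1
Position 2: relevant, P@2 = 2/2 = 1
Position 3: not relevant
Position 4: not relevant
Position 5: relevant, P@5 = 3/5 = 3/5
Position 6: relevant, P@6 = 4/6 = 2/3
Position 7: not relevant
Sum of P@k = 1 + 1 + 3/5 + 2/3 = 49/15
AP = 49/15 / 4 = 49/60

49/60


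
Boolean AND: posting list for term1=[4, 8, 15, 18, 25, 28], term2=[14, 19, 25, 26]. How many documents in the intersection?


Boolean AND: find intersection of posting lists
term1 docs: [4, 8, 15, 18, 25, 28]
term2 docs: [14, 19, 25, 26]
Intersection: [25]
|intersection| = 1

1


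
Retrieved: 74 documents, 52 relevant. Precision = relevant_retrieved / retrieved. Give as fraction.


Precision = relevant_retrieved / total_retrieved
= 52 / 74
= 52 / (52 + 22)
= 26/37

26/37


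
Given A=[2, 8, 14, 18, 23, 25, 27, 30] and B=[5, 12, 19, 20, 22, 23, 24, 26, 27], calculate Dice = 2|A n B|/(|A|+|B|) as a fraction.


A intersect B = [23, 27]
|A intersect B| = 2
|A| = 8, |B| = 9
Dice = 2*2 / (8+9)
= 4 / 17 = 4/17

4/17


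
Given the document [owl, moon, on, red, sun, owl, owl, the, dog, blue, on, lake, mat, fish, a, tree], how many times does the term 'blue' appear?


Document has 16 words
Scanning for 'blue':
Found at positions: [9]
Count = 1

1


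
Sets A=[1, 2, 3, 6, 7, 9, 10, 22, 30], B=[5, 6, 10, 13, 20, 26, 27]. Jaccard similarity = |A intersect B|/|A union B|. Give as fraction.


A intersect B = [6, 10]
|A intersect B| = 2
A union B = [1, 2, 3, 5, 6, 7, 9, 10, 13, 20, 22, 26, 27, 30]
|A union B| = 14
Jaccard = 2/14 = 1/7

1/7


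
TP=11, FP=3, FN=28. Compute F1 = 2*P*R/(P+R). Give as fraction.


F1 = 2 * P * R / (P + R)
P = TP/(TP+FP) = 11/14 = 11/14
R = TP/(TP+FN) = 11/39 = 11/39
2 * P * R = 2 * 11/14 * 11/39 = 121/273
P + R = 11/14 + 11/39 = 583/546
F1 = 121/273 / 583/546 = 22/53

22/53


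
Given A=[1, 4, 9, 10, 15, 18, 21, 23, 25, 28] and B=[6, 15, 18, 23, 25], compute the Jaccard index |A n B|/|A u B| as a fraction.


A intersect B = [15, 18, 23, 25]
|A intersect B| = 4
A union B = [1, 4, 6, 9, 10, 15, 18, 21, 23, 25, 28]
|A union B| = 11
Jaccard = 4/11 = 4/11

4/11


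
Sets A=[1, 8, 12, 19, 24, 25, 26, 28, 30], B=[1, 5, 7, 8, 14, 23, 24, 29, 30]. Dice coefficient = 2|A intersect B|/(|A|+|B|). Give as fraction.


A intersect B = [1, 8, 24, 30]
|A intersect B| = 4
|A| = 9, |B| = 9
Dice = 2*4 / (9+9)
= 8 / 18 = 4/9

4/9


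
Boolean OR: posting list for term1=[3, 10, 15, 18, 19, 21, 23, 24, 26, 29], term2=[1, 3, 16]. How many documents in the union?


Boolean OR: find union of posting lists
term1 docs: [3, 10, 15, 18, 19, 21, 23, 24, 26, 29]
term2 docs: [1, 3, 16]
Union: [1, 3, 10, 15, 16, 18, 19, 21, 23, 24, 26, 29]
|union| = 12

12


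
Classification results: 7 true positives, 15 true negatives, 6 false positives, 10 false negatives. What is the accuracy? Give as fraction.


Accuracy = (TP + TN) / (TP + TN + FP + FN)
TP + TN = 7 + 15 = 22
Total = 7 + 15 + 6 + 10 = 38
Accuracy = 22 / 38 = 11/19

11/19


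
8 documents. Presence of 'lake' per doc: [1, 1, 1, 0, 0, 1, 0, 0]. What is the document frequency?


Checking each document for 'lake':
Doc 1: present
Doc 2: present
Doc 3: present
Doc 4: absent
Doc 5: absent
Doc 6: present
Doc 7: absent
Doc 8: absent
df = sum of presences = 1 + 1 + 1 + 0 + 0 + 1 + 0 + 0 = 4

4


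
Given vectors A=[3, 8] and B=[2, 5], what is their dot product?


Dot product = sum of element-wise products
A[0]*B[0] = 3*2 = 6
A[1]*B[1] = 8*5 = 40
Sum = 6 + 40 = 46

46


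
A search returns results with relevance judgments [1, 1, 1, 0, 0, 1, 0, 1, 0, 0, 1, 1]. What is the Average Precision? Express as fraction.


Computing P@k for each relevant position:
Position 1: relevant, P@1 = 1/1 = 1
Position 2: relevant, P@2 = 2/2 = 1
Position 3: relevant, P@3 = 3/3 = 1
Position 4: not relevant
Position 5: not relevant
Position 6: relevant, P@6 = 4/6 = 2/3
Position 7: not relevant
Position 8: relevant, P@8 = 5/8 = 5/8
Position 9: not relevant
Position 10: not relevant
Position 11: relevant, P@11 = 6/11 = 6/11
Position 12: relevant, P@12 = 7/12 = 7/12
Sum of P@k = 1 + 1 + 1 + 2/3 + 5/8 + 6/11 + 7/12 = 477/88
AP = 477/88 / 7 = 477/616

477/616


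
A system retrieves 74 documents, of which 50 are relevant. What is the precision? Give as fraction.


Precision = relevant_retrieved / total_retrieved
= 50 / 74
= 50 / (50 + 24)
= 25/37

25/37


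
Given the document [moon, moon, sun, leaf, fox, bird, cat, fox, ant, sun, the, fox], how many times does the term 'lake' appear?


Document has 12 words
Scanning for 'lake':
Term not found in document
Count = 0

0


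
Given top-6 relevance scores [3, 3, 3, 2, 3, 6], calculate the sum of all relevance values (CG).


Cumulative Gain = sum of relevance scores
Position 1: rel=3, running sum=3
Position 2: rel=3, running sum=6
Position 3: rel=3, running sum=9
Position 4: rel=2, running sum=11
Position 5: rel=3, running sum=14
Position 6: rel=6, running sum=20
CG = 20

20


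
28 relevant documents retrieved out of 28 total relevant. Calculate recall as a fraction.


Recall = retrieved_relevant / total_relevant
= 28 / 28
= 28 / (28 + 0)
= 1

1


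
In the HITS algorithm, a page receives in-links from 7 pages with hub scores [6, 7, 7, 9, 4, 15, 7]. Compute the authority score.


Authority = sum of hub scores of in-linkers
In-link 1: hub score = 6
In-link 2: hub score = 7
In-link 3: hub score = 7
In-link 4: hub score = 9
In-link 5: hub score = 4
In-link 6: hub score = 15
In-link 7: hub score = 7
Authority = 6 + 7 + 7 + 9 + 4 + 15 + 7 = 55

55


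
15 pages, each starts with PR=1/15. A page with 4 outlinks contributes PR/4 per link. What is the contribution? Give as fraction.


Initial PR = 1/15 = 1/15
Outlinks = 4
Contribution per link = PR / outlinks
= 1/15 / 4
= 1/60

1/60


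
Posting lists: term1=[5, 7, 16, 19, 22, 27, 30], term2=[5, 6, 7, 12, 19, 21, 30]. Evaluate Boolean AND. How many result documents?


Boolean AND: find intersection of posting lists
term1 docs: [5, 7, 16, 19, 22, 27, 30]
term2 docs: [5, 6, 7, 12, 19, 21, 30]
Intersection: [5, 7, 19, 30]
|intersection| = 4

4


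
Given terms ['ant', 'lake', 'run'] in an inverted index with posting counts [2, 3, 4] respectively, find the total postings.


Summing posting list sizes:
'ant': 2 postings
'lake': 3 postings
'run': 4 postings
Total = 2 + 3 + 4 = 9

9


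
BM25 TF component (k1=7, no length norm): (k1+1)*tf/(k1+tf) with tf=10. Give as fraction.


BM25 TF component = (k1+1)*tf / (k1+tf)
k1 = 7, tf = 10
Numerator = (7+1)*10 = 80
Denominator = 7 + 10 = 17
= 80/17 = 80/17

80/17


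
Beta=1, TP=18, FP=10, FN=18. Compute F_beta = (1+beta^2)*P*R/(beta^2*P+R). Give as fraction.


P = TP/(TP+FP) = 18/28 = 9/14
R = TP/(TP+FN) = 18/36 = 1/2
beta^2 = 1^2 = 1
(1 + beta^2) = 2
Numerator = (1+beta^2)*P*R = 9/14
Denominator = beta^2*P + R = 9/14 + 1/2 = 8/7
F_beta = 9/16

9/16


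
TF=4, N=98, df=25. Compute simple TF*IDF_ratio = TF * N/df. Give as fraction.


TF * (N/df)
= 4 * (98/25)
= 4 * 98/25
= 392/25

392/25


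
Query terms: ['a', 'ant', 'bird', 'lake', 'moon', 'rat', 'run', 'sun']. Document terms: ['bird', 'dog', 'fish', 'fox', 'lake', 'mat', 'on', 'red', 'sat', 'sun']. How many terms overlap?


Query terms: ['a', 'ant', 'bird', 'lake', 'moon', 'rat', 'run', 'sun']
Document terms: ['bird', 'dog', 'fish', 'fox', 'lake', 'mat', 'on', 'red', 'sat', 'sun']
Common terms: ['bird', 'lake', 'sun']
Overlap count = 3

3


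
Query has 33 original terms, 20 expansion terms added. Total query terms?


Original terms: 33
Expansion terms: 20
Total = 33 + 20 = 53

53


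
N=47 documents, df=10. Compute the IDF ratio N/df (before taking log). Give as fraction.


IDF ratio = N / df
= 47 / 10
= 47/10

47/10


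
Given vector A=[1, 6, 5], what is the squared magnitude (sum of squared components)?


|A|^2 = sum of squared components
A[0]^2 = 1^2 = 1
A[1]^2 = 6^2 = 36
A[2]^2 = 5^2 = 25
Sum = 1 + 36 + 25 = 62

62


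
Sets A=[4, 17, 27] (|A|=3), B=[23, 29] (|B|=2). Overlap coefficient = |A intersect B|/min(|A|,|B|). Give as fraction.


A intersect B = []
|A intersect B| = 0
min(|A|, |B|) = min(3, 2) = 2
Overlap = 0 / 2 = 0

0


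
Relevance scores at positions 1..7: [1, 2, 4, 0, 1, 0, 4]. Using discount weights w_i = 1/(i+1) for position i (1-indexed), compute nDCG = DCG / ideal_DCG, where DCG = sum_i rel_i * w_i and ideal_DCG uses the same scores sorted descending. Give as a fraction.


Position discount weights w_i = 1/(i+1) for i=1..7:
Weights = [1/2, 1/3, 1/4, 1/5, 1/6, 1/7, 1/8]
Actual relevance: [1, 2, 4, 0, 1, 0, 4]
DCG = 1/2 + 2/3 + 4/4 + 0/5 + 1/6 + 0/7 + 4/8 = 17/6
Ideal relevance (sorted desc): [4, 4, 2, 1, 1, 0, 0]
Ideal DCG = 4/2 + 4/3 + 2/4 + 1/5 + 1/6 + 0/7 + 0/8 = 21/5
nDCG = DCG / ideal_DCG = 17/6 / 21/5 = 85/126

85/126


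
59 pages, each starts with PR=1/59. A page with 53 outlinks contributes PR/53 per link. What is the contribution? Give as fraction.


Initial PR = 1/59 = 1/59
Outlinks = 53
Contribution per link = PR / outlinks
= 1/59 / 53
= 1/3127

1/3127


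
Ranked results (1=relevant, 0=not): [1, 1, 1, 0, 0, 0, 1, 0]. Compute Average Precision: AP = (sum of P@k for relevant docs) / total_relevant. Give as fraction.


Computing P@k for each relevant position:
Position 1: relevant, P@1 = 1/1 = 1
Position 2: relevant, P@2 = 2/2 = 1
Position 3: relevant, P@3 = 3/3 = 1
Position 4: not relevant
Position 5: not relevant
Position 6: not relevant
Position 7: relevant, P@7 = 4/7 = 4/7
Position 8: not relevant
Sum of P@k = 1 + 1 + 1 + 4/7 = 25/7
AP = 25/7 / 4 = 25/28

25/28


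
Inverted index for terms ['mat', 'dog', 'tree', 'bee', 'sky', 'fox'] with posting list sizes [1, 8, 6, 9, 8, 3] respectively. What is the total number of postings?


Summing posting list sizes:
'mat': 1 postings
'dog': 8 postings
'tree': 6 postings
'bee': 9 postings
'sky': 8 postings
'fox': 3 postings
Total = 1 + 8 + 6 + 9 + 8 + 3 = 35

35


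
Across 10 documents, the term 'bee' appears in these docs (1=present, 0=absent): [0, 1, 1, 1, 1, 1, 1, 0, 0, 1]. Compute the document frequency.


Checking each document for 'bee':
Doc 1: absent
Doc 2: present
Doc 3: present
Doc 4: present
Doc 5: present
Doc 6: present
Doc 7: present
Doc 8: absent
Doc 9: absent
Doc 10: present
df = sum of presences = 0 + 1 + 1 + 1 + 1 + 1 + 1 + 0 + 0 + 1 = 7

7


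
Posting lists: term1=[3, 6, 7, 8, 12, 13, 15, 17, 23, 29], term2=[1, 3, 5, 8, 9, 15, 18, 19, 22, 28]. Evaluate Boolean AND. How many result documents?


Boolean AND: find intersection of posting lists
term1 docs: [3, 6, 7, 8, 12, 13, 15, 17, 23, 29]
term2 docs: [1, 3, 5, 8, 9, 15, 18, 19, 22, 28]
Intersection: [3, 8, 15]
|intersection| = 3

3


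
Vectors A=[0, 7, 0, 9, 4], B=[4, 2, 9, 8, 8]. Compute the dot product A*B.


Dot product = sum of element-wise products
A[0]*B[0] = 0*4 = 0
A[1]*B[1] = 7*2 = 14
A[2]*B[2] = 0*9 = 0
A[3]*B[3] = 9*8 = 72
A[4]*B[4] = 4*8 = 32
Sum = 0 + 14 + 0 + 72 + 32 = 118

118


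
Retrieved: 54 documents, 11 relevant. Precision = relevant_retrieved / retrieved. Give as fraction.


Precision = relevant_retrieved / total_retrieved
= 11 / 54
= 11 / (11 + 43)
= 11/54

11/54


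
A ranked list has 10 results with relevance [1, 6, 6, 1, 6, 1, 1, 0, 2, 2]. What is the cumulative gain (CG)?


Cumulative Gain = sum of relevance scores
Position 1: rel=1, running sum=1
Position 2: rel=6, running sum=7
Position 3: rel=6, running sum=13
Position 4: rel=1, running sum=14
Position 5: rel=6, running sum=20
Position 6: rel=1, running sum=21
Position 7: rel=1, running sum=22
Position 8: rel=0, running sum=22
Position 9: rel=2, running sum=24
Position 10: rel=2, running sum=26
CG = 26

26


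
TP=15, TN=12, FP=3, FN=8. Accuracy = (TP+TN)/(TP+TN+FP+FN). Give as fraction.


Accuracy = (TP + TN) / (TP + TN + FP + FN)
TP + TN = 15 + 12 = 27
Total = 15 + 12 + 3 + 8 = 38
Accuracy = 27 / 38 = 27/38

27/38


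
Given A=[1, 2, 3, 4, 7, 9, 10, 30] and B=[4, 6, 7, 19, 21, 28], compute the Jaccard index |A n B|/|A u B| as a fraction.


A intersect B = [4, 7]
|A intersect B| = 2
A union B = [1, 2, 3, 4, 6, 7, 9, 10, 19, 21, 28, 30]
|A union B| = 12
Jaccard = 2/12 = 1/6

1/6


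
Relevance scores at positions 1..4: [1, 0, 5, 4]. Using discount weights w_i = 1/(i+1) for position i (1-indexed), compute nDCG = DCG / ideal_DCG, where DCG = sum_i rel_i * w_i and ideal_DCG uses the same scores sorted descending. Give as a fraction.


Position discount weights w_i = 1/(i+1) for i=1..4:
Weights = [1/2, 1/3, 1/4, 1/5]
Actual relevance: [1, 0, 5, 4]
DCG = 1/2 + 0/3 + 5/4 + 4/5 = 51/20
Ideal relevance (sorted desc): [5, 4, 1, 0]
Ideal DCG = 5/2 + 4/3 + 1/4 + 0/5 = 49/12
nDCG = DCG / ideal_DCG = 51/20 / 49/12 = 153/245

153/245


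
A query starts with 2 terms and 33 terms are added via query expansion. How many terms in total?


Original terms: 2
Expansion terms: 33
Total = 2 + 33 = 35

35


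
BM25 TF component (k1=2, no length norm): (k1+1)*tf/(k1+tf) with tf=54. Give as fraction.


BM25 TF component = (k1+1)*tf / (k1+tf)
k1 = 2, tf = 54
Numerator = (2+1)*54 = 162
Denominator = 2 + 54 = 56
= 162/56 = 81/28

81/28


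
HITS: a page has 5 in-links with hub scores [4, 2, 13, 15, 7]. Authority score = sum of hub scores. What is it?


Authority = sum of hub scores of in-linkers
In-link 1: hub score = 4
In-link 2: hub score = 2
In-link 3: hub score = 13
In-link 4: hub score = 15
In-link 5: hub score = 7
Authority = 4 + 2 + 13 + 15 + 7 = 41

41


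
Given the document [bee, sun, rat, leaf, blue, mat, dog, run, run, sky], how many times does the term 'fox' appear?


Document has 10 words
Scanning for 'fox':
Term not found in document
Count = 0

0


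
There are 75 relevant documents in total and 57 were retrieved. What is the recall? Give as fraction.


Recall = retrieved_relevant / total_relevant
= 57 / 75
= 57 / (57 + 18)
= 19/25

19/25


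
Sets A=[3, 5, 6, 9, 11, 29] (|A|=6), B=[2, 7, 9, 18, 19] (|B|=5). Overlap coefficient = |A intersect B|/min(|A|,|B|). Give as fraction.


A intersect B = [9]
|A intersect B| = 1
min(|A|, |B|) = min(6, 5) = 5
Overlap = 1 / 5 = 1/5

1/5


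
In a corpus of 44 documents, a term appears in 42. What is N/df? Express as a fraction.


IDF ratio = N / df
= 44 / 42
= 22/21

22/21


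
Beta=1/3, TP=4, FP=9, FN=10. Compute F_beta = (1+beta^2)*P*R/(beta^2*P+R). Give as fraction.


P = TP/(TP+FP) = 4/13 = 4/13
R = TP/(TP+FN) = 4/14 = 2/7
beta^2 = 1/3^2 = 1/9
(1 + beta^2) = 10/9
Numerator = (1+beta^2)*P*R = 80/819
Denominator = beta^2*P + R = 4/117 + 2/7 = 262/819
F_beta = 40/131

40/131


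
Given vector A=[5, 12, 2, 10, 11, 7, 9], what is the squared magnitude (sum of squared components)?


|A|^2 = sum of squared components
A[0]^2 = 5^2 = 25
A[1]^2 = 12^2 = 144
A[2]^2 = 2^2 = 4
A[3]^2 = 10^2 = 100
A[4]^2 = 11^2 = 121
A[5]^2 = 7^2 = 49
A[6]^2 = 9^2 = 81
Sum = 25 + 144 + 4 + 100 + 121 + 49 + 81 = 524

524


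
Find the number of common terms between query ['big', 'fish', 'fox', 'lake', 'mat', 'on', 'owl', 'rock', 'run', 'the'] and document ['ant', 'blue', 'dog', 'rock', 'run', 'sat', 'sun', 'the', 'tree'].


Query terms: ['big', 'fish', 'fox', 'lake', 'mat', 'on', 'owl', 'rock', 'run', 'the']
Document terms: ['ant', 'blue', 'dog', 'rock', 'run', 'sat', 'sun', 'the', 'tree']
Common terms: ['rock', 'run', 'the']
Overlap count = 3

3


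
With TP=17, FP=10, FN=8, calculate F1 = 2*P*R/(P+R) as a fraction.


F1 = 2 * P * R / (P + R)
P = TP/(TP+FP) = 17/27 = 17/27
R = TP/(TP+FN) = 17/25 = 17/25
2 * P * R = 2 * 17/27 * 17/25 = 578/675
P + R = 17/27 + 17/25 = 884/675
F1 = 578/675 / 884/675 = 17/26

17/26


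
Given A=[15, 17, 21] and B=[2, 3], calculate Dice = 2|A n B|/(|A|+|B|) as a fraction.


A intersect B = []
|A intersect B| = 0
|A| = 3, |B| = 2
Dice = 2*0 / (3+2)
= 0 / 5 = 0

0


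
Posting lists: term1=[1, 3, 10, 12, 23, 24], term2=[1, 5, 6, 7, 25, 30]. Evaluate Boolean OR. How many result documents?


Boolean OR: find union of posting lists
term1 docs: [1, 3, 10, 12, 23, 24]
term2 docs: [1, 5, 6, 7, 25, 30]
Union: [1, 3, 5, 6, 7, 10, 12, 23, 24, 25, 30]
|union| = 11

11


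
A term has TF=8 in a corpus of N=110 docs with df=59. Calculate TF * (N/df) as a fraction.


TF * (N/df)
= 8 * (110/59)
= 8 * 110/59
= 880/59

880/59


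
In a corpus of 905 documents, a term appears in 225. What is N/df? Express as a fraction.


IDF ratio = N / df
= 905 / 225
= 181/45

181/45


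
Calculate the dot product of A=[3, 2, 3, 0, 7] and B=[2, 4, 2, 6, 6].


Dot product = sum of element-wise products
A[0]*B[0] = 3*2 = 6
A[1]*B[1] = 2*4 = 8
A[2]*B[2] = 3*2 = 6
A[3]*B[3] = 0*6 = 0
A[4]*B[4] = 7*6 = 42
Sum = 6 + 8 + 6 + 0 + 42 = 62

62


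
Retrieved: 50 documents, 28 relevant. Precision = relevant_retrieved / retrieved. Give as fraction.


Precision = relevant_retrieved / total_retrieved
= 28 / 50
= 28 / (28 + 22)
= 14/25

14/25


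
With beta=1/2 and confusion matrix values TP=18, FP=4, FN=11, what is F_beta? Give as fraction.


P = TP/(TP+FP) = 18/22 = 9/11
R = TP/(TP+FN) = 18/29 = 18/29
beta^2 = 1/2^2 = 1/4
(1 + beta^2) = 5/4
Numerator = (1+beta^2)*P*R = 405/638
Denominator = beta^2*P + R = 9/44 + 18/29 = 1053/1276
F_beta = 10/13

10/13


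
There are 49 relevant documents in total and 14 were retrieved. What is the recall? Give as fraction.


Recall = retrieved_relevant / total_relevant
= 14 / 49
= 14 / (14 + 35)
= 2/7

2/7


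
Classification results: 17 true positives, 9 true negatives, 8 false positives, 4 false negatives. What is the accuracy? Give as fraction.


Accuracy = (TP + TN) / (TP + TN + FP + FN)
TP + TN = 17 + 9 = 26
Total = 17 + 9 + 8 + 4 = 38
Accuracy = 26 / 38 = 13/19

13/19


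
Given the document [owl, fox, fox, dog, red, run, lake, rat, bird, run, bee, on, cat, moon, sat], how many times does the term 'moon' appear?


Document has 15 words
Scanning for 'moon':
Found at positions: [13]
Count = 1

1


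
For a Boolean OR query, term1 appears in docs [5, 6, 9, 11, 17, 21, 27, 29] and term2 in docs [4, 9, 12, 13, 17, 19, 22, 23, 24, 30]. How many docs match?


Boolean OR: find union of posting lists
term1 docs: [5, 6, 9, 11, 17, 21, 27, 29]
term2 docs: [4, 9, 12, 13, 17, 19, 22, 23, 24, 30]
Union: [4, 5, 6, 9, 11, 12, 13, 17, 19, 21, 22, 23, 24, 27, 29, 30]
|union| = 16

16


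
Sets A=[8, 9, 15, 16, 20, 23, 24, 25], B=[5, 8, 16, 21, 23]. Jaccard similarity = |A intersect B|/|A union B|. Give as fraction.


A intersect B = [8, 16, 23]
|A intersect B| = 3
A union B = [5, 8, 9, 15, 16, 20, 21, 23, 24, 25]
|A union B| = 10
Jaccard = 3/10 = 3/10

3/10


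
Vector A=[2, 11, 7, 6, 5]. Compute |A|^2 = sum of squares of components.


|A|^2 = sum of squared components
A[0]^2 = 2^2 = 4
A[1]^2 = 11^2 = 121
A[2]^2 = 7^2 = 49
A[3]^2 = 6^2 = 36
A[4]^2 = 5^2 = 25
Sum = 4 + 121 + 49 + 36 + 25 = 235

235


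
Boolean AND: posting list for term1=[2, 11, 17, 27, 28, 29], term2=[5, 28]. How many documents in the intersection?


Boolean AND: find intersection of posting lists
term1 docs: [2, 11, 17, 27, 28, 29]
term2 docs: [5, 28]
Intersection: [28]
|intersection| = 1

1


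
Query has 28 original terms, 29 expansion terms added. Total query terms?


Original terms: 28
Expansion terms: 29
Total = 28 + 29 = 57

57


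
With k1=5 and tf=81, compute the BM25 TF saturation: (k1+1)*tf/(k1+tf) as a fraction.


BM25 TF component = (k1+1)*tf / (k1+tf)
k1 = 5, tf = 81
Numerator = (5+1)*81 = 486
Denominator = 5 + 81 = 86
= 486/86 = 243/43

243/43


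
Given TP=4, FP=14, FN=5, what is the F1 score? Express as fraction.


F1 = 2 * P * R / (P + R)
P = TP/(TP+FP) = 4/18 = 2/9
R = TP/(TP+FN) = 4/9 = 4/9
2 * P * R = 2 * 2/9 * 4/9 = 16/81
P + R = 2/9 + 4/9 = 2/3
F1 = 16/81 / 2/3 = 8/27

8/27


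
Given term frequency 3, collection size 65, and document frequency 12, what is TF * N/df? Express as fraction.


TF * (N/df)
= 3 * (65/12)
= 3 * 65/12
= 65/4

65/4


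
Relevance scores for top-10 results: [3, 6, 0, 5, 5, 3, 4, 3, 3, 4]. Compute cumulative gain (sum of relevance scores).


Cumulative Gain = sum of relevance scores
Position 1: rel=3, running sum=3
Position 2: rel=6, running sum=9
Position 3: rel=0, running sum=9
Position 4: rel=5, running sum=14
Position 5: rel=5, running sum=19
Position 6: rel=3, running sum=22
Position 7: rel=4, running sum=26
Position 8: rel=3, running sum=29
Position 9: rel=3, running sum=32
Position 10: rel=4, running sum=36
CG = 36

36


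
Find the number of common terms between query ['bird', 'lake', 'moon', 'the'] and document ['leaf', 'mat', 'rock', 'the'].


Query terms: ['bird', 'lake', 'moon', 'the']
Document terms: ['leaf', 'mat', 'rock', 'the']
Common terms: ['the']
Overlap count = 1

1


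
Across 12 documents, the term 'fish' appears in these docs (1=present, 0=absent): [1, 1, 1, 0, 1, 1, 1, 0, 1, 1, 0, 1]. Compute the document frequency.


Checking each document for 'fish':
Doc 1: present
Doc 2: present
Doc 3: present
Doc 4: absent
Doc 5: present
Doc 6: present
Doc 7: present
Doc 8: absent
Doc 9: present
Doc 10: present
Doc 11: absent
Doc 12: present
df = sum of presences = 1 + 1 + 1 + 0 + 1 + 1 + 1 + 0 + 1 + 1 + 0 + 1 = 9

9


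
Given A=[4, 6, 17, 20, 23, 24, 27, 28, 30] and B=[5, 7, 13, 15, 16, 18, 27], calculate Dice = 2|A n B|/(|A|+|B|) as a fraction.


A intersect B = [27]
|A intersect B| = 1
|A| = 9, |B| = 7
Dice = 2*1 / (9+7)
= 2 / 16 = 1/8

1/8


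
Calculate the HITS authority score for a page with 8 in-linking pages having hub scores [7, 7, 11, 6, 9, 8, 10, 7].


Authority = sum of hub scores of in-linkers
In-link 1: hub score = 7
In-link 2: hub score = 7
In-link 3: hub score = 11
In-link 4: hub score = 6
In-link 5: hub score = 9
In-link 6: hub score = 8
In-link 7: hub score = 10
In-link 8: hub score = 7
Authority = 7 + 7 + 11 + 6 + 9 + 8 + 10 + 7 = 65

65


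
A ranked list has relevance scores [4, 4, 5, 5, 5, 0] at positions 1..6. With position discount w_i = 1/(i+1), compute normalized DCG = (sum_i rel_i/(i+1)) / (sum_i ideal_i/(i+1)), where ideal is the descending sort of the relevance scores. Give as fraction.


Position discount weights w_i = 1/(i+1) for i=1..6:
Weights = [1/2, 1/3, 1/4, 1/5, 1/6, 1/7]
Actual relevance: [4, 4, 5, 5, 5, 0]
DCG = 4/2 + 4/3 + 5/4 + 5/5 + 5/6 + 0/7 = 77/12
Ideal relevance (sorted desc): [5, 5, 5, 4, 4, 0]
Ideal DCG = 5/2 + 5/3 + 5/4 + 4/5 + 4/6 + 0/7 = 413/60
nDCG = DCG / ideal_DCG = 77/12 / 413/60 = 55/59

55/59


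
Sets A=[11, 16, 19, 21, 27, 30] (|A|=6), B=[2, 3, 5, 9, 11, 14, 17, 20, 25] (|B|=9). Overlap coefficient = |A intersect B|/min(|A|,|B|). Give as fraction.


A intersect B = [11]
|A intersect B| = 1
min(|A|, |B|) = min(6, 9) = 6
Overlap = 1 / 6 = 1/6

1/6


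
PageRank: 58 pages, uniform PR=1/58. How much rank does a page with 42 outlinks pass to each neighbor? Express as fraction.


Initial PR = 1/58 = 1/58
Outlinks = 42
Contribution per link = PR / outlinks
= 1/58 / 42
= 1/2436

1/2436


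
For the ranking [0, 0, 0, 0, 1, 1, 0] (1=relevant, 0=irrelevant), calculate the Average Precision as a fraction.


Computing P@k for each relevant position:
Position 1: not relevant
Position 2: not relevant
Position 3: not relevant
Position 4: not relevant
Position 5: relevant, P@5 = 1/5 = 1/5
Position 6: relevant, P@6 = 2/6 = 1/3
Position 7: not relevant
Sum of P@k = 1/5 + 1/3 = 8/15
AP = 8/15 / 2 = 4/15

4/15


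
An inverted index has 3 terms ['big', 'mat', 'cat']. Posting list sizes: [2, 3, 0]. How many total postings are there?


Summing posting list sizes:
'big': 2 postings
'mat': 3 postings
'cat': 0 postings
Total = 2 + 3 + 0 = 5

5


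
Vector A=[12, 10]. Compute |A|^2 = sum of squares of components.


|A|^2 = sum of squared components
A[0]^2 = 12^2 = 144
A[1]^2 = 10^2 = 100
Sum = 144 + 100 = 244

244


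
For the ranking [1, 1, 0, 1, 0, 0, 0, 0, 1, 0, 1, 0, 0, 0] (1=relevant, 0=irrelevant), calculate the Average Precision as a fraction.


Computing P@k for each relevant position:
Position 1: relevant, P@1 = 1/1 = 1
Position 2: relevant, P@2 = 2/2 = 1
Position 3: not relevant
Position 4: relevant, P@4 = 3/4 = 3/4
Position 5: not relevant
Position 6: not relevant
Position 7: not relevant
Position 8: not relevant
Position 9: relevant, P@9 = 4/9 = 4/9
Position 10: not relevant
Position 11: relevant, P@11 = 5/11 = 5/11
Position 12: not relevant
Position 13: not relevant
Position 14: not relevant
Sum of P@k = 1 + 1 + 3/4 + 4/9 + 5/11 = 1445/396
AP = 1445/396 / 5 = 289/396

289/396


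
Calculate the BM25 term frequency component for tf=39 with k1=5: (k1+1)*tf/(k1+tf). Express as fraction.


BM25 TF component = (k1+1)*tf / (k1+tf)
k1 = 5, tf = 39
Numerator = (5+1)*39 = 234
Denominator = 5 + 39 = 44
= 234/44 = 117/22

117/22


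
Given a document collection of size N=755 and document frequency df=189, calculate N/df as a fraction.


IDF ratio = N / df
= 755 / 189
= 755/189

755/189


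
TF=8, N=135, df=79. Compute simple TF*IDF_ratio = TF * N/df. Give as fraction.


TF * (N/df)
= 8 * (135/79)
= 8 * 135/79
= 1080/79

1080/79


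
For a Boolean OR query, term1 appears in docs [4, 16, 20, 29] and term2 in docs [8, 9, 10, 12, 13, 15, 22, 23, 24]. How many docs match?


Boolean OR: find union of posting lists
term1 docs: [4, 16, 20, 29]
term2 docs: [8, 9, 10, 12, 13, 15, 22, 23, 24]
Union: [4, 8, 9, 10, 12, 13, 15, 16, 20, 22, 23, 24, 29]
|union| = 13

13


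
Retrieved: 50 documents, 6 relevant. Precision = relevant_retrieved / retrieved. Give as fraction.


Precision = relevant_retrieved / total_retrieved
= 6 / 50
= 6 / (6 + 44)
= 3/25

3/25


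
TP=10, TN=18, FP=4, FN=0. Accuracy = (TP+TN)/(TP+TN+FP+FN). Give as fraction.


Accuracy = (TP + TN) / (TP + TN + FP + FN)
TP + TN = 10 + 18 = 28
Total = 10 + 18 + 4 + 0 = 32
Accuracy = 28 / 32 = 7/8

7/8


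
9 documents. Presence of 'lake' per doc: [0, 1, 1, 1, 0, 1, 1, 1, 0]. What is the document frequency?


Checking each document for 'lake':
Doc 1: absent
Doc 2: present
Doc 3: present
Doc 4: present
Doc 5: absent
Doc 6: present
Doc 7: present
Doc 8: present
Doc 9: absent
df = sum of presences = 0 + 1 + 1 + 1 + 0 + 1 + 1 + 1 + 0 = 6

6


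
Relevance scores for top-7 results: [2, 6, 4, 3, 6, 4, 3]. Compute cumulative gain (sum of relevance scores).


Cumulative Gain = sum of relevance scores
Position 1: rel=2, running sum=2
Position 2: rel=6, running sum=8
Position 3: rel=4, running sum=12
Position 4: rel=3, running sum=15
Position 5: rel=6, running sum=21
Position 6: rel=4, running sum=25
Position 7: rel=3, running sum=28
CG = 28

28


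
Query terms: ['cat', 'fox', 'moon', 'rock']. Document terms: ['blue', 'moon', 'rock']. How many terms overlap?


Query terms: ['cat', 'fox', 'moon', 'rock']
Document terms: ['blue', 'moon', 'rock']
Common terms: ['moon', 'rock']
Overlap count = 2

2


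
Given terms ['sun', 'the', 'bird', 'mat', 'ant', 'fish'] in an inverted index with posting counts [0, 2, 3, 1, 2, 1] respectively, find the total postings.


Summing posting list sizes:
'sun': 0 postings
'the': 2 postings
'bird': 3 postings
'mat': 1 postings
'ant': 2 postings
'fish': 1 postings
Total = 0 + 2 + 3 + 1 + 2 + 1 = 9

9


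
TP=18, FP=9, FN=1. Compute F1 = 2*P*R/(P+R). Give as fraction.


F1 = 2 * P * R / (P + R)
P = TP/(TP+FP) = 18/27 = 2/3
R = TP/(TP+FN) = 18/19 = 18/19
2 * P * R = 2 * 2/3 * 18/19 = 24/19
P + R = 2/3 + 18/19 = 92/57
F1 = 24/19 / 92/57 = 18/23

18/23


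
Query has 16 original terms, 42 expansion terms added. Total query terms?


Original terms: 16
Expansion terms: 42
Total = 16 + 42 = 58

58


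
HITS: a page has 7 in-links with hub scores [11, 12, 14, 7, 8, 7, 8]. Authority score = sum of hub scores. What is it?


Authority = sum of hub scores of in-linkers
In-link 1: hub score = 11
In-link 2: hub score = 12
In-link 3: hub score = 14
In-link 4: hub score = 7
In-link 5: hub score = 8
In-link 6: hub score = 7
In-link 7: hub score = 8
Authority = 11 + 12 + 14 + 7 + 8 + 7 + 8 = 67

67


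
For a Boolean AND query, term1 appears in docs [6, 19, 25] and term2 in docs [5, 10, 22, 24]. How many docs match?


Boolean AND: find intersection of posting lists
term1 docs: [6, 19, 25]
term2 docs: [5, 10, 22, 24]
Intersection: []
|intersection| = 0

0


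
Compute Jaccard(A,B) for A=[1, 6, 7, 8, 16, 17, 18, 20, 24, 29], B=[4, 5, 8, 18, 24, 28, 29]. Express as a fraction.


A intersect B = [8, 18, 24, 29]
|A intersect B| = 4
A union B = [1, 4, 5, 6, 7, 8, 16, 17, 18, 20, 24, 28, 29]
|A union B| = 13
Jaccard = 4/13 = 4/13

4/13


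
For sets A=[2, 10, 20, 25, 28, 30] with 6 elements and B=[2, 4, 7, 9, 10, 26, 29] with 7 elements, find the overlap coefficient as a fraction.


A intersect B = [2, 10]
|A intersect B| = 2
min(|A|, |B|) = min(6, 7) = 6
Overlap = 2 / 6 = 1/3

1/3


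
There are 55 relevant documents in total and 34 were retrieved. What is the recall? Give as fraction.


Recall = retrieved_relevant / total_relevant
= 34 / 55
= 34 / (34 + 21)
= 34/55

34/55


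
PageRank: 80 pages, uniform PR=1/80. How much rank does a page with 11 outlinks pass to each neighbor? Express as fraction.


Initial PR = 1/80 = 1/80
Outlinks = 11
Contribution per link = PR / outlinks
= 1/80 / 11
= 1/880

1/880


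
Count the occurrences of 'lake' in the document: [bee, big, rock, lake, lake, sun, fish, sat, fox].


Document has 9 words
Scanning for 'lake':
Found at positions: [3, 4]
Count = 2

2


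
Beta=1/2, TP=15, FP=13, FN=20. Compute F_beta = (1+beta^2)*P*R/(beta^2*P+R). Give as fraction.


P = TP/(TP+FP) = 15/28 = 15/28
R = TP/(TP+FN) = 15/35 = 3/7
beta^2 = 1/2^2 = 1/4
(1 + beta^2) = 5/4
Numerator = (1+beta^2)*P*R = 225/784
Denominator = beta^2*P + R = 15/112 + 3/7 = 9/16
F_beta = 25/49

25/49


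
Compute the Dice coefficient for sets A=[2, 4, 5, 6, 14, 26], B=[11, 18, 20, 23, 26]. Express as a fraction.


A intersect B = [26]
|A intersect B| = 1
|A| = 6, |B| = 5
Dice = 2*1 / (6+5)
= 2 / 11 = 2/11

2/11


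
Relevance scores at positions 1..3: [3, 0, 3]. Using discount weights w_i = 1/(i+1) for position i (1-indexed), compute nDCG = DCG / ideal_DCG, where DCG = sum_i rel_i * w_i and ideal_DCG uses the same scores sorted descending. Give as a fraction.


Position discount weights w_i = 1/(i+1) for i=1..3:
Weights = [1/2, 1/3, 1/4]
Actual relevance: [3, 0, 3]
DCG = 3/2 + 0/3 + 3/4 = 9/4
Ideal relevance (sorted desc): [3, 3, 0]
Ideal DCG = 3/2 + 3/3 + 0/4 = 5/2
nDCG = DCG / ideal_DCG = 9/4 / 5/2 = 9/10

9/10


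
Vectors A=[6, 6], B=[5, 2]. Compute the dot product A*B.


Dot product = sum of element-wise products
A[0]*B[0] = 6*5 = 30
A[1]*B[1] = 6*2 = 12
Sum = 30 + 12 = 42

42


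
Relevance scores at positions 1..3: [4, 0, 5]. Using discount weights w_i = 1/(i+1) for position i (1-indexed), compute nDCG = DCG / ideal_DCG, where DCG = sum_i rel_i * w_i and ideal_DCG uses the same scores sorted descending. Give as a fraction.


Position discount weights w_i = 1/(i+1) for i=1..3:
Weights = [1/2, 1/3, 1/4]
Actual relevance: [4, 0, 5]
DCG = 4/2 + 0/3 + 5/4 = 13/4
Ideal relevance (sorted desc): [5, 4, 0]
Ideal DCG = 5/2 + 4/3 + 0/4 = 23/6
nDCG = DCG / ideal_DCG = 13/4 / 23/6 = 39/46

39/46


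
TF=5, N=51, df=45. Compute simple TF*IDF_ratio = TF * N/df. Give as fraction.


TF * (N/df)
= 5 * (51/45)
= 5 * 17/15
= 17/3

17/3
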